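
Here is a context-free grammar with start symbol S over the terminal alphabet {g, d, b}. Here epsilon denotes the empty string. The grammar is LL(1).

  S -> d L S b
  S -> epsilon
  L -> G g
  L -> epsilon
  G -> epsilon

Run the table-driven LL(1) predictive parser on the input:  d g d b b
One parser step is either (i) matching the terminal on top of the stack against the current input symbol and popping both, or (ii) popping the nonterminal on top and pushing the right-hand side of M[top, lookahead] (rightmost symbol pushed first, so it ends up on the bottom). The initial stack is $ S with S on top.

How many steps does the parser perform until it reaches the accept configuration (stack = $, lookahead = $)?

      Stack        Input        Action
   1  $ S          d g d b b $  expand S -> d L S b
   2  $ b S L d    d g d b b $  match d
   3  $ b S L      g d b b $    expand L -> G g
   4  $ b S g G    g d b b $    expand G -> epsilon
   5  $ b S g      g d b b $    match g
   6  $ b S        d b b $      expand S -> d L S b
   7  $ b b S L d  d b b $      match d
   8  $ b b S L    b b $        expand L -> epsilon
   9  $ b b S      b b $        expand S -> epsilon
  10  $ b b        b b $        match b
  11  $ b          b $          match b
Accept reached after 11 steps.

11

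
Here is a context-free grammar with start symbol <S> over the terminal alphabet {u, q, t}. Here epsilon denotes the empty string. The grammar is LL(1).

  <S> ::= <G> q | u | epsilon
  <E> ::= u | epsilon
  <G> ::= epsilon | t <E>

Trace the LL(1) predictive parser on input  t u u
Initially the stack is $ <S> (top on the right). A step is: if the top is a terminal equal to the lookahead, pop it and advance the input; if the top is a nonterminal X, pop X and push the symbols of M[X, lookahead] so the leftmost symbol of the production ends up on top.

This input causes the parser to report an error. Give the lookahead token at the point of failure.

step 1: stack=$ <S>  input=t u u $  — expand <S> ::= <G> q
step 2: stack=$ q <G>  input=t u u $  — expand <G> ::= t <E>
step 3: stack=$ q <E> t  input=t u u $  — match t
step 4: stack=$ q <E>  input=u u $  — expand <E> ::= u
step 5: stack=$ q u  input=u u $  — match u
step 6: stack=$ q  input=u $  — error: top is terminal q but lookahead is u

u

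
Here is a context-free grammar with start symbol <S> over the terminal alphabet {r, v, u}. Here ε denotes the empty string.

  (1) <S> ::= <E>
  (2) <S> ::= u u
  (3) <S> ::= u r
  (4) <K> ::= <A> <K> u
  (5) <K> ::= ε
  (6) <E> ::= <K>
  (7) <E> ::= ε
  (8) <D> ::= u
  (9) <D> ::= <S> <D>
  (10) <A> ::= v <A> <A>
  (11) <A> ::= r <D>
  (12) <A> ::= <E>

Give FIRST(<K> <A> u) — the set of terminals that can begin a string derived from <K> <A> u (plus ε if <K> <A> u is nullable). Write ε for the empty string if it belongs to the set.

FIRST(<S>) = {ε, r, u, v}  (via <E>)
FIRST(<D>) = {r, u, v}  (via <S> <D>)
FIRST(<K>) = {ε, r, u, v}  (via <A> <K> u)
FIRST(<E>) = {ε, r, u, v}  (via <K>)
FIRST(<A>) = {ε, r, u, v}  (via <E>)
FIRST(<K> <A> u): take FIRST of each symbol in turn, carrying on past any symbol whose FIRST contains ε; result {r, u, v}.

{r, u, v}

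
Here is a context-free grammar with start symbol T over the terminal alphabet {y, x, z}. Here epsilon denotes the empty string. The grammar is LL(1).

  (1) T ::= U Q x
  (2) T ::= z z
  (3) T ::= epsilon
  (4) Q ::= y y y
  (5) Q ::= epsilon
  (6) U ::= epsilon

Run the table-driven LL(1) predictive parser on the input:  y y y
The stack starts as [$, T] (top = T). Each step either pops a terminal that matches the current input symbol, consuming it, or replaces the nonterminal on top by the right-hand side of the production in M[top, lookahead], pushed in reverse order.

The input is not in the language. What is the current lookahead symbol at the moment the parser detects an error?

$

     Stack      Input    Action
  1  $ T        y y y $  expand T ::= U Q x
  2  $ x Q U    y y y $  expand U ::= epsilon
  3  $ x Q      y y y $  expand Q ::= y y y
  4  $ x y y y  y y y $  match y
  5  $ x y y    y y $    match y
  6  $ x y      y $      match y
  7  $ x        $        error: top is terminal x but lookahead is $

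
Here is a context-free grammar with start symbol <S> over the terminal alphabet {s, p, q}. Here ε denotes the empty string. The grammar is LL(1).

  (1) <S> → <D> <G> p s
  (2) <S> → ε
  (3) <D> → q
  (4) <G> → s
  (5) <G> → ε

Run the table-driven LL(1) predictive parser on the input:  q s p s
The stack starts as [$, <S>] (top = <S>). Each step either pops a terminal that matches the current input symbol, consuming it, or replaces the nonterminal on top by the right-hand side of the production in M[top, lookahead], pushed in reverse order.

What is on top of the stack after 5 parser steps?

     Stack          Input      Action
  1  $ <S>          q s p s $  expand <S> → <D> <G> p s
  2  $ s p <G> <D>  q s p s $  expand <D> → q
  3  $ s p <G> q    q s p s $  match q
  4  $ s p <G>      s p s $    expand <G> → s
  5  $ s p s        s p s $    match s
Stack after step 5: $ s p (top = p).

p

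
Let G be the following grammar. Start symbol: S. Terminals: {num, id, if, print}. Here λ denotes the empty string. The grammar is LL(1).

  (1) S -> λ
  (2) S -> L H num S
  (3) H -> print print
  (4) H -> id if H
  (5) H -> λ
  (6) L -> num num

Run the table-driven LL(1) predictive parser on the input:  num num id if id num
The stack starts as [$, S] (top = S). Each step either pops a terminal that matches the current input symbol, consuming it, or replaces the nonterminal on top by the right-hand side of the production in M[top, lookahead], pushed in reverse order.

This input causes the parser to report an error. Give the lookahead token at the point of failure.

num

      Stack              Input                   Action
   1  $ S                num num id if id num $  expand S -> L H num S
   2  $ S num H L        num num id if id num $  expand L -> num num
   3  $ S num H num num  num num id if id num $  match num
   4  $ S num H num      num id if id num $      match num
   5  $ S num H          id if id num $          expand H -> id if H
   6  $ S num H if id    id if id num $          match id
   7  $ S num H if       if id num $             match if
   8  $ S num H          id num $                expand H -> id if H
   9  $ S num H if id    id num $                match id
  10  $ S num H if       num $                   error: top is terminal if but lookahead is num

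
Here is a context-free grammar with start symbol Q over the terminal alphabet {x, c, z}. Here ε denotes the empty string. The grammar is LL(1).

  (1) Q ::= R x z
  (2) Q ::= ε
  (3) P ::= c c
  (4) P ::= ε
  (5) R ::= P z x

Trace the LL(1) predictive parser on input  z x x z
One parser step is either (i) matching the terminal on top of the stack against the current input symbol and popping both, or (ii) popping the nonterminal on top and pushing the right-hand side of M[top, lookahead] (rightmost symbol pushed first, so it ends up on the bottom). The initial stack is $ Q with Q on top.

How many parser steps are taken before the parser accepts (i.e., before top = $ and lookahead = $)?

step 1: stack=$ Q  input=z x x z $  — expand Q ::= R x z
step 2: stack=$ z x R  input=z x x z $  — expand R ::= P z x
step 3: stack=$ z x x z P  input=z x x z $  — expand P ::= ε
step 4: stack=$ z x x z  input=z x x z $  — match z
step 5: stack=$ z x x  input=x x z $  — match x
step 6: stack=$ z x  input=x z $  — match x
step 7: stack=$ z  input=z $  — match z
Accept reached after 7 steps.

7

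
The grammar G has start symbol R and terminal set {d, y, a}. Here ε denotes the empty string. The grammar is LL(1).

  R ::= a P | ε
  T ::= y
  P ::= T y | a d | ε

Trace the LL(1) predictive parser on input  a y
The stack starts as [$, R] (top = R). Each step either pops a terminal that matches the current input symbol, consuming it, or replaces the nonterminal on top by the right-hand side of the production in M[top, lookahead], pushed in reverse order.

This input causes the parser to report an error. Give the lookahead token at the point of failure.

$

     Stack  Input  Action
  1  $ R    a y $  expand R ::= a P
  2  $ P a  a y $  match a
  3  $ P    y $    expand P ::= T y
  4  $ y T  y $    expand T ::= y
  5  $ y y  y $    match y
  6  $ y    $      error: top is terminal y but lookahead is $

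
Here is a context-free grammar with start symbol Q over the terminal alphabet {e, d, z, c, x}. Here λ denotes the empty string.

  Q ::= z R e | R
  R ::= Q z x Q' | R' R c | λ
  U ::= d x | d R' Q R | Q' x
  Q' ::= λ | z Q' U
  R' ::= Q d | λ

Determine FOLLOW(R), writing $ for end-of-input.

{$, c, d, e, x, z}

FIRST(Q') = {λ, z}
FIRST(U) = {d, x, z}  (via Q' x)
FIRST(Q) = {λ, c, d, z}  (via R)
FIRST(R') = {λ, c, d, z}  (via Q d)
FIRST(R) = {λ, c, d, z}  (via Q z x Q', R' R c)
FOLLOW(Q) includes $ since Q is the start symbol.
FOLLOW(Q): in R::=Q z x Q', Q is followed by z x Q' with FIRST {z}; in U::=d R' Q R, Q is followed by R with FIRST {λ, c, d, z}; in U::=d R' Q R, the suffix after Q is nullable, so FOLLOW(Q) ⊇ FOLLOW(U) = {$, c, d, e, x, z}; in R'::=Q d, Q is followed by d with FIRST {d}. Thus FOLLOW(Q) = {$, c, d, e, x, z}.
FOLLOW(R): in Q::=z R e, R is followed by e with FIRST {e}; in Q::=R, the suffix after R is empty, so FOLLOW(R) ⊇ FOLLOW(Q) = {$, c, d, e, x, z}; in R::=R' R c, R is followed by c with FIRST {c}; in U::=d R' Q R, the suffix after R is empty, so FOLLOW(R) ⊇ FOLLOW(U) = {$, c, d, e, x, z}. Thus FOLLOW(R) = {$, c, d, e, x, z}.
FOLLOW(Q'): in R::=Q z x Q', the suffix after Q' is empty, so FOLLOW(Q') ⊇ FOLLOW(R) = {$, c, d, e, x, z}; in U::=Q' x, Q' is followed by x with FIRST {x}; in Q'::=z Q' U, Q' is followed by U with FIRST {d, x, z}. Thus FOLLOW(Q') = {$, c, d, e, x, z}.
FOLLOW(U): in Q'::=z Q' U, the suffix after U is empty, so FOLLOW(U) ⊇ FOLLOW(Q') = {$, c, d, e, x, z}. Thus FOLLOW(U) = {$, c, d, e, x, z}.
FOLLOW(R'): in R::=R' R c, R' is followed by R c with FIRST {c, d, z}; in U::=d R' Q R, R' is followed by Q R with FIRST {λ, c, d, z}; in U::=d R' Q R, the suffix after R' is nullable, so FOLLOW(R') ⊇ FOLLOW(U) = {$, c, d, e, x, z}. Thus FOLLOW(R') = {$, c, d, e, x, z}.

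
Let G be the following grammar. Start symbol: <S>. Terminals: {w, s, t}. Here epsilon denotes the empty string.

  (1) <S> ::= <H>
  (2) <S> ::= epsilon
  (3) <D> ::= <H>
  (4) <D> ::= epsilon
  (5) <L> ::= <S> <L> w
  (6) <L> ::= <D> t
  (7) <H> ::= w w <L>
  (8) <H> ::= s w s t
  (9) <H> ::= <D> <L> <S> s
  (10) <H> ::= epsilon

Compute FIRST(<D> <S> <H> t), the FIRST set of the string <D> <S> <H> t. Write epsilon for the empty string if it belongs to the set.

{s, t, w}

FIRST(<S>) = {epsilon, s, t, w}  (via <H>)
FIRST(<D>) = {epsilon, s, t, w}  (via <H>)
FIRST(<L>) = {s, t, w}  (via <S> <L> w, <D> t)
FIRST(<H>) = {epsilon, s, t, w}  (via <D> <L> <S> s)
FIRST(<D> <S> <H> t): take FIRST of each symbol in turn, carrying on past any symbol whose FIRST contains epsilon; result {s, t, w}.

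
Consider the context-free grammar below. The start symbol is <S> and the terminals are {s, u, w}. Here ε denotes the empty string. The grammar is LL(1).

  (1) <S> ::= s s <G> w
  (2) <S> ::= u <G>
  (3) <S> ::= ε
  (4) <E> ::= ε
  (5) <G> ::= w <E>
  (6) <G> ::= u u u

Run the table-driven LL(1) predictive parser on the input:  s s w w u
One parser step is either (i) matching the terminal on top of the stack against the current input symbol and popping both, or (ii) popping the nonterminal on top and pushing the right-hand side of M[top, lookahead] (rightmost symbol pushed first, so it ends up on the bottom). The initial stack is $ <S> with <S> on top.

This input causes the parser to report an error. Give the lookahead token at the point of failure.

     Stack        Input        Action
  1  $ <S>        s s w w u $  expand <S> ::= s s <G> w
  2  $ w <G> s s  s s w w u $  match s
  3  $ w <G> s    s w w u $    match s
  4  $ w <G>      w w u $      expand <G> ::= w <E>
  5  $ w <E> w    w w u $      match w
  6  $ w <E>      w u $        expand <E> ::= ε
  7  $ w          w u $        match w
  8  $            u $          error: stack empty but input remains

u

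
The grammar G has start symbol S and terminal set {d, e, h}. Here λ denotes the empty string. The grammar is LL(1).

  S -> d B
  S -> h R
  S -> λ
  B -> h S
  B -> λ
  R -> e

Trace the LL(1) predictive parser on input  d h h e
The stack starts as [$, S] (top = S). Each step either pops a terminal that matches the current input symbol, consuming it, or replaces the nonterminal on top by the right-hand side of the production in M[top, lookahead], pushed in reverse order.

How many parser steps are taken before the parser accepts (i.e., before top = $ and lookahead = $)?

     Stack  Input      Action
  1  $ S    d h h e $  expand S -> d B
  2  $ B d  d h h e $  match d
  3  $ B    h h e $    expand B -> h S
  4  $ S h  h h e $    match h
  5  $ S    h e $      expand S -> h R
  6  $ R h  h e $      match h
  7  $ R    e $        expand R -> e
  8  $ e    e $        match e
Accept reached after 8 steps.

8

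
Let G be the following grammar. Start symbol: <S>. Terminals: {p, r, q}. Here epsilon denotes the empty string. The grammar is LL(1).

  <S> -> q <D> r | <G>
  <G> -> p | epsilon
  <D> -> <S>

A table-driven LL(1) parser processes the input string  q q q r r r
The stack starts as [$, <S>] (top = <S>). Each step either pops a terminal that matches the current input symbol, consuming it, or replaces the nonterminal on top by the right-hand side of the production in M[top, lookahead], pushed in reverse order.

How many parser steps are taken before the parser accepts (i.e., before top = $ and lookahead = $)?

14

      Stack          Input          Action
   1  $ <S>          q q q r r r $  expand <S> -> q <D> r
   2  $ r <D> q      q q q r r r $  match q
   3  $ r <D>        q q r r r $    expand <D> -> <S>
   4  $ r <S>        q q r r r $    expand <S> -> q <D> r
   5  $ r r <D> q    q q r r r $    match q
   6  $ r r <D>      q r r r $      expand <D> -> <S>
   7  $ r r <S>      q r r r $      expand <S> -> q <D> r
   8  $ r r r <D> q  q r r r $      match q
   9  $ r r r <D>    r r r $        expand <D> -> <S>
  10  $ r r r <S>    r r r $        expand <S> -> <G>
  11  $ r r r <G>    r r r $        expand <G> -> epsilon
  12  $ r r r        r r r $        match r
  13  $ r r          r r $          match r
  14  $ r            r $            match r
Accept reached after 14 steps.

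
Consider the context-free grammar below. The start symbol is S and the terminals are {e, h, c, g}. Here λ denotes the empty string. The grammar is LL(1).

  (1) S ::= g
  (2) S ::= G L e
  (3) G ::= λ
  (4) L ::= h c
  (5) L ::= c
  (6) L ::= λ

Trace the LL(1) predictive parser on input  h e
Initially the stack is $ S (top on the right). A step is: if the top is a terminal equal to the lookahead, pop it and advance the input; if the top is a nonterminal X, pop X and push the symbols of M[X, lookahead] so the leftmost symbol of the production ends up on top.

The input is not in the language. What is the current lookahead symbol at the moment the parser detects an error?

     Stack    Input  Action
  1  $ S      h e $  expand S ::= G L e
  2  $ e L G  h e $  expand G ::= λ
  3  $ e L    h e $  expand L ::= h c
  4  $ e c h  h e $  match h
  5  $ e c    e $    error: top is terminal c but lookahead is e

e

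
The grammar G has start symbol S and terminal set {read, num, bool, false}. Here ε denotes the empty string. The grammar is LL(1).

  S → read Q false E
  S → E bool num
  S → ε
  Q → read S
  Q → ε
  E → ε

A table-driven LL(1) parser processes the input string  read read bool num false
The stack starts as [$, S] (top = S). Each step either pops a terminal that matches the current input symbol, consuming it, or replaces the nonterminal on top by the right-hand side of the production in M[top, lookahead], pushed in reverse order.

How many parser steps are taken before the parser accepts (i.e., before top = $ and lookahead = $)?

10

      Stack                 Input                       Action
   1  $ S                   read read bool num false $  expand S → read Q false E
   2  $ E false Q read      read read bool num false $  match read
   3  $ E false Q           read bool num false $       expand Q → read S
   4  $ E false S read      read bool num false $       match read
   5  $ E false S           bool num false $            expand S → E bool num
   6  $ E false num bool E  bool num false $            expand E → ε
   7  $ E false num bool    bool num false $            match bool
   8  $ E false num         num false $                 match num
   9  $ E false             false $                     match false
  10  $ E                   $                           expand E → ε
Accept reached after 10 steps.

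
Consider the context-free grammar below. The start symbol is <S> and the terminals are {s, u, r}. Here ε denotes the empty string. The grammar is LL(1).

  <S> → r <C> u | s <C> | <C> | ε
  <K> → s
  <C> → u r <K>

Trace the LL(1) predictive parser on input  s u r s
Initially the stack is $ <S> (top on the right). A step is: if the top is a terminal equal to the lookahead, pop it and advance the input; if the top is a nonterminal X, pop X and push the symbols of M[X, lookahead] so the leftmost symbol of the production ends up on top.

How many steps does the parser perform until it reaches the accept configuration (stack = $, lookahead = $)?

7

step 1: stack=$ <S>  input=s u r s $  — expand <S> → s <C>
step 2: stack=$ <C> s  input=s u r s $  — match s
step 3: stack=$ <C>  input=u r s $  — expand <C> → u r <K>
step 4: stack=$ <K> r u  input=u r s $  — match u
step 5: stack=$ <K> r  input=r s $  — match r
step 6: stack=$ <K>  input=s $  — expand <K> → s
step 7: stack=$ s  input=s $  — match s
Accept reached after 7 steps.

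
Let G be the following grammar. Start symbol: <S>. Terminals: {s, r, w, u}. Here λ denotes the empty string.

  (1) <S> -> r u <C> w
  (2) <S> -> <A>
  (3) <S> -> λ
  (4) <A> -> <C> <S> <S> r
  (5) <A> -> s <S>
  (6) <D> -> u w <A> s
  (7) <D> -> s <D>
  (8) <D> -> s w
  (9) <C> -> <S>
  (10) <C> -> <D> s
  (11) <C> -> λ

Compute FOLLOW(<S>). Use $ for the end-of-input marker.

FIRST(<D>): from <D>->u w <A> s we get {u}; from <D>->s <D> we get {s}; from <D>->s w we get {s}. So FIRST(<D>) = {s, u}.
FIRST(<S>): from <S>->r u <C> w we get {r}; from <S>-><A> we get {r, s, u}; from <S>->λ we get {λ}. So FIRST(<S>) = {λ, r, s, u}.
FIRST(<C>): from <C>-><S> we get {λ, r, s, u}; from <C>-><D> s we get {s, u}; from <C>->λ we get {λ}. So FIRST(<C>) = {λ, r, s, u}.
FIRST(<A>): from <A>-><C> <S> <S> r we get {r, s, u}; from <A>->s <S> we get {s}. So FIRST(<A>) = {r, s, u}.
FOLLOW(<S>) includes $ since <S> is the start symbol.
FOLLOW(<D>): in <D>->s <D>, the suffix after <D> is empty (adds nothing new); in <C>-><D> s, <D> is followed by s with FIRST {s}. Thus FOLLOW(<D>) = {s}.
FOLLOW(<C>): in <S>->r u <C> w, <C> is followed by w with FIRST {w}; in <A>-><C> <S> <S> r, <C> is followed by <S> <S> r with FIRST {r, s, u}. Thus FOLLOW(<C>) = {r, s, u, w}.
FOLLOW(<S>): in <A>-><C> <S> <S> r (occurrence 1), <S> is followed by <S> r with FIRST {r, s, u}; in <A>-><C> <S> <S> r (occurrence 2), <S> is followed by r with FIRST {r}; in <A>->s <S>, the suffix after <S> is empty, so FOLLOW(<S>) ⊇ FOLLOW(<A>) = {$, r, s, u, w}; in <C>-><S>, the suffix after <S> is empty, so FOLLOW(<S>) ⊇ FOLLOW(<C>) = {r, s, u, w}. Thus FOLLOW(<S>) = {$, r, s, u, w}.
FOLLOW(<A>): in <S>-><A>, the suffix after <A> is empty, so FOLLOW(<A>) ⊇ FOLLOW(<S>) = {$, r, s, u, w}; in <D>->u w <A> s, <A> is followed by s with FIRST {s}. Thus FOLLOW(<A>) = {$, r, s, u, w}.

{$, r, s, u, w}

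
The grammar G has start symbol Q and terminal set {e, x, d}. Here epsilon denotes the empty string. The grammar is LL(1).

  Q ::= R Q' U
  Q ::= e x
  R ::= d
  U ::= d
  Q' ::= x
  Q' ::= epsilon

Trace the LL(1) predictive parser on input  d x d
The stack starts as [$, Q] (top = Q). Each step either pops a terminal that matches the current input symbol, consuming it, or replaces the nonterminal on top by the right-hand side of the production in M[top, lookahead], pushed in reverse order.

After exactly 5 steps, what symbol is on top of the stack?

step 1: stack=$ Q  input=d x d $  — expand Q ::= R Q' U
step 2: stack=$ U Q' R  input=d x d $  — expand R ::= d
step 3: stack=$ U Q' d  input=d x d $  — match d
step 4: stack=$ U Q'  input=x d $  — expand Q' ::= x
step 5: stack=$ U x  input=x d $  — match x
Stack after step 5: $ U (top = U).

U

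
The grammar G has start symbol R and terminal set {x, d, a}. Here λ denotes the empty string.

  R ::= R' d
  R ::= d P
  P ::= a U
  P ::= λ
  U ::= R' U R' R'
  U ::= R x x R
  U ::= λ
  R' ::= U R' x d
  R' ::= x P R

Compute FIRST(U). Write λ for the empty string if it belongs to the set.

{λ, d, x}

FIRST(P): from P::=a U we get {a}; from P::=λ we get {λ}. So FIRST(P) = {λ, a}.
FIRST(R): from R::=R' d we get {d, x}; from R::=d P we get {d}. So FIRST(R) = {d, x}.
FIRST(U): from U::=R' U R' R' we get {d, x}; from U::=R x x R we get {d, x}; from U::=λ we get {λ}. So FIRST(U) = {λ, d, x}.
FIRST(R'): from R'::=U R' x d we get {d, x}; from R'::=x P R we get {x}. So FIRST(R') = {d, x}.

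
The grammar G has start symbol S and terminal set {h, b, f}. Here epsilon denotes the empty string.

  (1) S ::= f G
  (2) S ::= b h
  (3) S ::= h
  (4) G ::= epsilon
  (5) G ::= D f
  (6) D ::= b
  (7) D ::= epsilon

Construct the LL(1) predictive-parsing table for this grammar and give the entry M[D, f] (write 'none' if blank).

D ::= epsilon

FIRST(S): from S::=f G we get {f}; from S::=b h we get {b}; from S::=h we get {h}. So FIRST(S) = {b, f, h}.
FIRST(D): from D::=b we get {b}; from D::=epsilon we get {epsilon}. So FIRST(D) = {epsilon, b}.
FIRST(G): from G::=epsilon we get {epsilon}; from G::=D f we get {b, f}. So FIRST(G) = {epsilon, b, f}.
FOLLOW(S) includes $ since S is the start symbol.
FOLLOW(D): in G::=D f, D is followed by f with FIRST {f}. Thus FOLLOW(D) = {f}.
For D ::= b: FIRST(b) = {b}, so it goes in M[D, t] for t ∈ {b}.
For D ::= epsilon: FIRST(epsilon) = {epsilon}, so it goes in M[D, t] for t ∈ {}; since epsilon ∈ FIRST, also for every t ∈ FOLLOW(D) = {f}.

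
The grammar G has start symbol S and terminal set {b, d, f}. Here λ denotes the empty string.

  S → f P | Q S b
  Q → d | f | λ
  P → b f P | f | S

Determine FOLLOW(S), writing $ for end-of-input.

{$, b}

FIRST(Q): from Q→d we get {d}; from Q→f we get {f}; from Q→λ we get {λ}. So FIRST(Q) = {λ, d, f}.
FIRST(S): from S→f P we get {f}; from S→Q S b we get {d, f}. So FIRST(S) = {d, f}.
FIRST(P): from P→b f P we get {b}; from P→f we get {f}; from P→S we get {d, f}. So FIRST(P) = {b, d, f}.
FOLLOW(S) includes $ since S is the start symbol.
FOLLOW(Q): in S→Q S b, Q is followed by S b with FIRST {d, f}. Thus FOLLOW(Q) = {d, f}.
FOLLOW(S): in S→Q S b, S is followed by b with FIRST {b}; in P→S, the suffix after S is empty, so FOLLOW(S) ⊇ FOLLOW(P) = {$, b}. Thus FOLLOW(S) = {$, b}.
FOLLOW(P): in S→f P, the suffix after P is empty, so FOLLOW(P) ⊇ FOLLOW(S) = {$, b}; in P→b f P, the suffix after P is empty (adds nothing new). Thus FOLLOW(P) = {$, b}.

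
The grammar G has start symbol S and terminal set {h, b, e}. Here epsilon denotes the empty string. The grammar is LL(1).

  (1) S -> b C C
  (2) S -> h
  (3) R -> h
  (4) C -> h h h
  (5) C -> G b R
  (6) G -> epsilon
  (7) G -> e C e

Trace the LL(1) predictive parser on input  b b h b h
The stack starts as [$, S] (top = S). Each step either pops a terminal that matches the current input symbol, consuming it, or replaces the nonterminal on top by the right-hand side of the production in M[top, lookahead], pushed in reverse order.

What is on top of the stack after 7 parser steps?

     Stack      Input        Action
  1  $ S        b b h b h $  expand S -> b C C
  2  $ C C b    b b h b h $  match b
  3  $ C C      b h b h $    expand C -> G b R
  4  $ C R b G  b h b h $    expand G -> epsilon
  5  $ C R b    b h b h $    match b
  6  $ C R      h b h $      expand R -> h
  7  $ C h      h b h $      match h
Stack after step 7: $ C (top = C).

C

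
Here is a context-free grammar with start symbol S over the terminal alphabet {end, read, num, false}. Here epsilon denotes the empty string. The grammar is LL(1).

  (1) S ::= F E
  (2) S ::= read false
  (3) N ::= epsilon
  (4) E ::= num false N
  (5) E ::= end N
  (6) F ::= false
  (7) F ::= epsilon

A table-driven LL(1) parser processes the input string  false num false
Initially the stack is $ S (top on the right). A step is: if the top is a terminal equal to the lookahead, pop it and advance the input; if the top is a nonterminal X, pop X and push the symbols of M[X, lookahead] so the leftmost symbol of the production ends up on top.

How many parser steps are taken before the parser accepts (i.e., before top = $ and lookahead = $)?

     Stack          Input              Action
  1  $ S            false num false $  expand S ::= F E
  2  $ E F          false num false $  expand F ::= false
  3  $ E false      false num false $  match false
  4  $ E            num false $        expand E ::= num false N
  5  $ N false num  num false $        match num
  6  $ N false      false $            match false
  7  $ N            $                  expand N ::= epsilon
Accept reached after 7 steps.

7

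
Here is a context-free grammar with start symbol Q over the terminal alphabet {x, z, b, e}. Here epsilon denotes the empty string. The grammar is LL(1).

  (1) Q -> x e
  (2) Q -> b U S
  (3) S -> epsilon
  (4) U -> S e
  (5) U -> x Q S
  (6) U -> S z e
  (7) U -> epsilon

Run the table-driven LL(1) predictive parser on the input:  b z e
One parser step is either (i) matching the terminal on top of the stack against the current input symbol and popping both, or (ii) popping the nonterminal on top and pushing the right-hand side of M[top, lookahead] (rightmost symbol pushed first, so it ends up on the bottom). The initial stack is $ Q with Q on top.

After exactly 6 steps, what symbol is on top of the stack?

S

     Stack      Input    Action
  1  $ Q        b z e $  expand Q -> b U S
  2  $ S U b    b z e $  match b
  3  $ S U      z e $    expand U -> S z e
  4  $ S e z S  z e $    expand S -> epsilon
  5  $ S e z    z e $    match z
  6  $ S e      e $      match e
Stack after step 6: $ S (top = S).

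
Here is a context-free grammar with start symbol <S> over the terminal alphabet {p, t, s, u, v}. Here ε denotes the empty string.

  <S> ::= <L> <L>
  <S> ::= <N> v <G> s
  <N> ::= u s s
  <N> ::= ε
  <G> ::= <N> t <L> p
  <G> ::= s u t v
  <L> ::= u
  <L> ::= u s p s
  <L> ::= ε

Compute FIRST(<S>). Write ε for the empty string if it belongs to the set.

FIRST(<N>) = {ε, u}
FIRST(<L>) = {ε, u}
FIRST(<S>) = {ε, u, v}  (via <L> <L>, <N> v <G> s)
FIRST(<G>) = {s, t, u}  (via <N> t <L> p)

{ε, u, v}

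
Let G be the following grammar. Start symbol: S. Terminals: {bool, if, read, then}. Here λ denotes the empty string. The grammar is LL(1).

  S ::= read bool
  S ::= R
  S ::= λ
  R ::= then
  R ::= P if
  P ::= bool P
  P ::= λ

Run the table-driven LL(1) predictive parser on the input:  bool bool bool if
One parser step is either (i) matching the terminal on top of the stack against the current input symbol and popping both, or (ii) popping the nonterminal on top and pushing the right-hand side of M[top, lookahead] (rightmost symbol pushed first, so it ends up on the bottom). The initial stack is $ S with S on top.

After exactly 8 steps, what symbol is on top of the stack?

step 1: stack=$ S  input=bool bool bool if $  — expand S ::= R
step 2: stack=$ R  input=bool bool bool if $  — expand R ::= P if
step 3: stack=$ if P  input=bool bool bool if $  — expand P ::= bool P
step 4: stack=$ if P bool  input=bool bool bool if $  — match bool
step 5: stack=$ if P  input=bool bool if $  — expand P ::= bool P
step 6: stack=$ if P bool  input=bool bool if $  — match bool
step 7: stack=$ if P  input=bool if $  — expand P ::= bool P
step 8: stack=$ if P bool  input=bool if $  — match bool
Stack after step 8: $ if P (top = P).

P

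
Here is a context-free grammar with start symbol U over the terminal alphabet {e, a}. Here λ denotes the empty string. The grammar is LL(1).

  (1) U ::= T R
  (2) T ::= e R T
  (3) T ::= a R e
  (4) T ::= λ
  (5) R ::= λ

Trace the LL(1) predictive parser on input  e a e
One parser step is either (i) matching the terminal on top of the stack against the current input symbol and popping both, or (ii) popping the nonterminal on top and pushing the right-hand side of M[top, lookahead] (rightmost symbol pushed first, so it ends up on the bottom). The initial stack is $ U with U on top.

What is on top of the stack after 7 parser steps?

e

step 1: stack=$ U  input=e a e $  — expand U ::= T R
step 2: stack=$ R T  input=e a e $  — expand T ::= e R T
step 3: stack=$ R T R e  input=e a e $  — match e
step 4: stack=$ R T R  input=a e $  — expand R ::= λ
step 5: stack=$ R T  input=a e $  — expand T ::= a R e
step 6: stack=$ R e R a  input=a e $  — match a
step 7: stack=$ R e R  input=e $  — expand R ::= λ
Stack after step 7: $ R e (top = e).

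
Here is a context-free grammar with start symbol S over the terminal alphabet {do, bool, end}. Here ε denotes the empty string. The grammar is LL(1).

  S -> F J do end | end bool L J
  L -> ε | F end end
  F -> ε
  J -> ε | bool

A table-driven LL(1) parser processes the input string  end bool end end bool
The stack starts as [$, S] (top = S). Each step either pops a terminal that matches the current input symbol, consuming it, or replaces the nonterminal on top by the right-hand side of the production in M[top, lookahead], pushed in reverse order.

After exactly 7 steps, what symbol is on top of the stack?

J

step 1: stack=$ S  input=end bool end end bool $  — expand S -> end bool L J
step 2: stack=$ J L bool end  input=end bool end end bool $  — match end
step 3: stack=$ J L bool  input=bool end end bool $  — match bool
step 4: stack=$ J L  input=end end bool $  — expand L -> F end end
step 5: stack=$ J end end F  input=end end bool $  — expand F -> ε
step 6: stack=$ J end end  input=end end bool $  — match end
step 7: stack=$ J end  input=end bool $  — match end
Stack after step 7: $ J (top = J).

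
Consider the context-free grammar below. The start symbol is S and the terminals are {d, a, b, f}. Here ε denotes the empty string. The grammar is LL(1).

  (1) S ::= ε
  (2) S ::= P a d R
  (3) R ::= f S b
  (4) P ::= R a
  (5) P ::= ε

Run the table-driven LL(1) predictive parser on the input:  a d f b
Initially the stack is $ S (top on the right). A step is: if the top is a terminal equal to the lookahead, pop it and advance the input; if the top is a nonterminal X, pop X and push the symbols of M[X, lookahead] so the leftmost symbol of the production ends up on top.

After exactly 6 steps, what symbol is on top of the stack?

S

step 1: stack=$ S  input=a d f b $  — expand S ::= P a d R
step 2: stack=$ R d a P  input=a d f b $  — expand P ::= ε
step 3: stack=$ R d a  input=a d f b $  — match a
step 4: stack=$ R d  input=d f b $  — match d
step 5: stack=$ R  input=f b $  — expand R ::= f S b
step 6: stack=$ b S f  input=f b $  — match f
Stack after step 6: $ b S (top = S).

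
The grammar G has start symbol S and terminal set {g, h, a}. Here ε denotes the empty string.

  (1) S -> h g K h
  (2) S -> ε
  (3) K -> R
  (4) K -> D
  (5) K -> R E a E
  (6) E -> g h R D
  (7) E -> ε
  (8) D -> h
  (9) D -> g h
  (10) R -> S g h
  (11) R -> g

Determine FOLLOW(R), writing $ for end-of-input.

FIRST(S): from S->h g K h we get {h}; from S->ε we get {ε}. So FIRST(S) = {ε, h}.
FIRST(E): from E->g h R D we get {g}; from E->ε we get {ε}. So FIRST(E) = {ε, g}.
FIRST(D): from D->h we get {h}; from D->g h we get {g}. So FIRST(D) = {g, h}.
FIRST(R): from R->S g h we get {g, h}; from R->g we get {g}. So FIRST(R) = {g, h}.
FIRST(K): from K->R we get {g, h}; from K->D we get {g, h}; from K->R E a E we get {g, h}. So FIRST(K) = {g, h}.
FOLLOW(S) includes $ since S is the start symbol.
FOLLOW(S): in R->S g h, S is followed by g h with FIRST {g}. Thus FOLLOW(S) = {$, g}.
FOLLOW(K): in S->h g K h, K is followed by h with FIRST {h}. Thus FOLLOW(K) = {h}.
FOLLOW(E): in K->R E a E (occurrence 1), E is followed by a E with FIRST {a}; in K->R E a E (occurrence 2), the suffix after E is empty, so FOLLOW(E) ⊇ FOLLOW(K) = {h}. Thus FOLLOW(E) = {a, h}.
FOLLOW(D): in K->D, the suffix after D is empty, so FOLLOW(D) ⊇ FOLLOW(K) = {h}; in E->g h R D, the suffix after D is empty, so FOLLOW(D) ⊇ FOLLOW(E) = {a, h}. Thus FOLLOW(D) = {a, h}.
FOLLOW(R): in K->R, the suffix after R is empty, so FOLLOW(R) ⊇ FOLLOW(K) = {h}; in K->R E a E, R is followed by E a E with FIRST {a, g}; in E->g h R D, R is followed by D with FIRST {g, h}. Thus FOLLOW(R) = {a, g, h}.

{a, g, h}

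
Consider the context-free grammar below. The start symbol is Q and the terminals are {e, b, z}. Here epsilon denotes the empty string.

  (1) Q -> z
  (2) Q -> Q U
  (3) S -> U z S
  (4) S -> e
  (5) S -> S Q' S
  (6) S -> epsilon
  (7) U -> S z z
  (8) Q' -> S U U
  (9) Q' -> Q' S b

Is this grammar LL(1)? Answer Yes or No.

FIRST(Q) = {z}
FIRST(S) = {epsilon, e, z}
FIRST(U) = {e, z}
FIRST(Q') = {e, z}
FOLLOW(Q) = {$, e, z}
FOLLOW(S) = {b, e, z}
FOLLOW(U) = {$, b, e, z}
FOLLOW(Q') = {b, e, z}
Cell M[Q, z] receives both Q -> z and Q -> Q U — the grammar is not LL(1).

No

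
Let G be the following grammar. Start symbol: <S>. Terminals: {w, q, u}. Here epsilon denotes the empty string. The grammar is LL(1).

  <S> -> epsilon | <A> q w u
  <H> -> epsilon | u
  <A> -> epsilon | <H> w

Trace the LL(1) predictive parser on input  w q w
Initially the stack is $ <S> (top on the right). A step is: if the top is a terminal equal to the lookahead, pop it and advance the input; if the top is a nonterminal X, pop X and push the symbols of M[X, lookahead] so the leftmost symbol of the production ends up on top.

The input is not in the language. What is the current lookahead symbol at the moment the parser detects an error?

step 1: stack=$ <S>  input=w q w $  — expand <S> -> <A> q w u
step 2: stack=$ u w q <A>  input=w q w $  — expand <A> -> <H> w
step 3: stack=$ u w q w <H>  input=w q w $  — expand <H> -> epsilon
step 4: stack=$ u w q w  input=w q w $  — match w
step 5: stack=$ u w q  input=q w $  — match q
step 6: stack=$ u w  input=w $  — match w
step 7: stack=$ u  input=$  — error: top is terminal u but lookahead is $

$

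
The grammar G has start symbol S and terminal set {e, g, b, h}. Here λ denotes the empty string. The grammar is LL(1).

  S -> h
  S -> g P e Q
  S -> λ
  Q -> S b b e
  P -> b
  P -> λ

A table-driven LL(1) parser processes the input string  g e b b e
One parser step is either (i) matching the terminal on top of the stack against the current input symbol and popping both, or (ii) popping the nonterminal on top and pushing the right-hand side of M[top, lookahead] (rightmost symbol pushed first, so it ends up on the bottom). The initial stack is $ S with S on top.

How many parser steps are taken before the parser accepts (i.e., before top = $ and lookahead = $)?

     Stack      Input        Action
  1  $ S        g e b b e $  expand S -> g P e Q
  2  $ Q e P g  g e b b e $  match g
  3  $ Q e P    e b b e $    expand P -> λ
  4  $ Q e      e b b e $    match e
  5  $ Q        b b e $      expand Q -> S b b e
  6  $ e b b S  b b e $      expand S -> λ
  7  $ e b b    b b e $      match b
  8  $ e b      b e $        match b
  9  $ e        e $          match e
Accept reached after 9 steps.

9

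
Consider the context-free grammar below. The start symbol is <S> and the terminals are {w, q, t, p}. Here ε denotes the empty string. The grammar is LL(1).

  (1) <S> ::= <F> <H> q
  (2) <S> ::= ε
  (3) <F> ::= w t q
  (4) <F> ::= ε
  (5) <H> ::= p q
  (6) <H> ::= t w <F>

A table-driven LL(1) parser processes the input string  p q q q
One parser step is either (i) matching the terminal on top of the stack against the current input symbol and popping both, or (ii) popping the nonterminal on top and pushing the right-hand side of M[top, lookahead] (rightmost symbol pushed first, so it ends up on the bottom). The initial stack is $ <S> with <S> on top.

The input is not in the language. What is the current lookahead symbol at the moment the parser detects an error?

q

     Stack        Input      Action
  1  $ <S>        p q q q $  expand <S> ::= <F> <H> q
  2  $ q <H> <F>  p q q q $  expand <F> ::= ε
  3  $ q <H>      p q q q $  expand <H> ::= p q
  4  $ q q p      p q q q $  match p
  5  $ q q        q q q $    match q
  6  $ q          q q $      match q
  7  $            q $        error: stack empty but input remains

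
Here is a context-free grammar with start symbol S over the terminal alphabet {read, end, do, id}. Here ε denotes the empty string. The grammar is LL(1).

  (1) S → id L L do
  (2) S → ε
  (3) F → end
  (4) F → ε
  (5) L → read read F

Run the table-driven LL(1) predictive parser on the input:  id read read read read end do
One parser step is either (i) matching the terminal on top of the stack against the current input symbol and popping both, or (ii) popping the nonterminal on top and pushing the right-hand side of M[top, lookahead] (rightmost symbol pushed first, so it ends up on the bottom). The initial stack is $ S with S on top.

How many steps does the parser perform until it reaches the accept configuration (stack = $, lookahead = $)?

step 1: stack=$ S  input=id read read read read end do $  — expand S → id L L do
step 2: stack=$ do L L id  input=id read read read read end do $  — match id
step 3: stack=$ do L L  input=read read read read end do $  — expand L → read read F
step 4: stack=$ do L F read read  input=read read read read end do $  — match read
step 5: stack=$ do L F read  input=read read read end do $  — match read
step 6: stack=$ do L F  input=read read end do $  — expand F → ε
step 7: stack=$ do L  input=read read end do $  — expand L → read read F
step 8: stack=$ do F read read  input=read read end do $  — match read
step 9: stack=$ do F read  input=read end do $  — match read
step 10: stack=$ do F  input=end do $  — expand F → end
step 11: stack=$ do end  input=end do $  — match end
step 12: stack=$ do  input=do $  — match do
Accept reached after 12 steps.

12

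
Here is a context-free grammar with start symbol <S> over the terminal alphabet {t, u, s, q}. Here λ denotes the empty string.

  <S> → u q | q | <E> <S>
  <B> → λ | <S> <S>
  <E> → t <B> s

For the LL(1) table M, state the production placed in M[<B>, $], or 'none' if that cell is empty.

FIRST(<E>): from <E>→t <B> s we get {t}. So FIRST(<E>) = {t}.
FIRST(<S>): from <S>→u q we get {u}; from <S>→q we get {q}; from <S>→<E> <S> we get {t}. So FIRST(<S>) = {q, t, u}.
FIRST(<B>): from <B>→λ we get {λ}; from <B>→<S> <S> we get {q, t, u}. So FIRST(<B>) = {λ, q, t, u}.
FOLLOW(<S>) includes $ since <S> is the start symbol.
FOLLOW(<B>): in <E>→t <B> s, <B> is followed by s with FIRST {s}. Thus FOLLOW(<B>) = {s}.
For <B> → λ: FIRST(λ) = {λ}, so it goes in M[<B>, t] for t ∈ {}; since λ ∈ FIRST, also for every t ∈ FOLLOW(<B>) = {s}.
For <B> → <S> <S>: FIRST(<S> <S>) = {q, t, u}, so it goes in M[<B>, t] for t ∈ {q, t, u}.
None of these place a production in M[<B>, $].

none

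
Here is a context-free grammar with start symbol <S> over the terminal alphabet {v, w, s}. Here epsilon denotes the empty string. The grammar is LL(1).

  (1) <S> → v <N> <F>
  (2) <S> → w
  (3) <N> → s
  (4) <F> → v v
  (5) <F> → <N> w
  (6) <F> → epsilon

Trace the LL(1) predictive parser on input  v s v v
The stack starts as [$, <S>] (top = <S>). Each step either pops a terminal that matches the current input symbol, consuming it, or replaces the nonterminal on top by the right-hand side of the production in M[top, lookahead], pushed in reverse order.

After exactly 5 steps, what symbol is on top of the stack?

v

     Stack        Input      Action
  1  $ <S>        v s v v $  expand <S> → v <N> <F>
  2  $ <F> <N> v  v s v v $  match v
  3  $ <F> <N>    s v v $    expand <N> → s
  4  $ <F> s      s v v $    match s
  5  $ <F>        v v $      expand <F> → v v
Stack after step 5: $ v v (top = v).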